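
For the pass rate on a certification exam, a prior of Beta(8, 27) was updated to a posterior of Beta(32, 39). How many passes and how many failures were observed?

24 passes and 12 failures

A Beta(a, b) prior with s successes and f failures in binomial data gives a Beta(a+s, b+f) posterior.
So s = 32 − 8 = 24 and f = 39 − 27 = 12.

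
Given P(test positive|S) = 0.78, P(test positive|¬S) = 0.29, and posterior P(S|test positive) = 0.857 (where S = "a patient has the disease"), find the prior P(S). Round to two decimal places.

P(S) = 0.69

In odds form, posterior odds = prior odds × likelihood ratio, so prior odds = posterior odds ÷ LR.
Posterior odds = 0.857/(1−0.857) = 5.9930. LR = 0.78/0.29 = 2.6897.
Prior odds = 5.9930/2.6897 = 2.2281, so P(S) = 2.2281/(1+2.2281) ≈ 0.69.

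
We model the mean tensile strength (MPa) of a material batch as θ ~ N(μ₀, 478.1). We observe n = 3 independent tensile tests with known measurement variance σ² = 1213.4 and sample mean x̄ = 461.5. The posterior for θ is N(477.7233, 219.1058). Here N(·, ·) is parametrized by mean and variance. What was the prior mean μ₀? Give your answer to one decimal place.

μ₀ = 496.9

With known observation variance, the Normal–Normal posterior has precision τ_n = τ₀ + n/σ² and mean μ_n = (τ₀μ₀ + (n/σ²)x̄)/τ_n.
Here τ₀ = 1/478.1 = 0.002092 and τ_data = 3/1213.4 = 0.002472, so τ_n = 0.004564.
Rearranging for μ₀: μ₀ = (μ_n·τ_n − τ_data·x̄)/τ₀ = (477.7233·0.004564 − 0.002472·461.5) / 0.002092 = 1.039501/0.002092 ≈ 496.9.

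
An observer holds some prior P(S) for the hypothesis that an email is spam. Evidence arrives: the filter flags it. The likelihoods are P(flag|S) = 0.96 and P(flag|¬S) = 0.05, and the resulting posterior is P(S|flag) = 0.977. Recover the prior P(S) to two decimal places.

P(S) = 0.69

Bayes' rule in odds form gives O(S|E) = O(S)·[P(E|S)/P(E|¬S)], hence O(S) = O(S|E)/LR.
Posterior odds = 0.977/(1−0.977) = 42.4783. LR = 0.96/0.05 = 19.2000.
Prior odds = 42.4783/19.2000 = 2.2124, so P(S) = 2.2124/(1+2.2124) ≈ 0.69.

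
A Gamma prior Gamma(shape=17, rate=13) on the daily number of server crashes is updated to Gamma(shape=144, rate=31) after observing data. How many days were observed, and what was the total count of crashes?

A Gamma(α, β) prior (rate parametrization) on a Poisson rate with n observations summing to S gives posterior Gamma(α+S, β+n).
Matching: Σxᵢ = 144 − 17 = 127 and n = 31 − 13 = 18.

n = 18 days with total 127 crashes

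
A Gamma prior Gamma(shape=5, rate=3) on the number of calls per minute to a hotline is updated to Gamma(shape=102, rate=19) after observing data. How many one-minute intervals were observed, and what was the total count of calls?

n = 16 one-minute intervals with total 97 calls

A Gamma(α, β) prior (rate parametrization) on a Poisson rate with n observations summing to S gives posterior Gamma(α+S, β+n).
Matching: Σxᵢ = 102 − 5 = 97 and n = 19 − 3 = 16.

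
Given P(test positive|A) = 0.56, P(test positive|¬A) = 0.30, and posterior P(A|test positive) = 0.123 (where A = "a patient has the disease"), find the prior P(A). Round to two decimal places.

P(A) = 0.07

Bayes' rule in odds form gives O(A|E) = O(A)·[P(E|A)/P(E|¬A)], hence O(A) = O(A|E)/LR.
Posterior odds = 0.123/(1−0.123) = 0.1403. LR = 0.56/0.30 = 1.8667.
Prior odds = 0.1403/1.8667 = 0.0752, so P(A) = 0.0752/(1+0.0752) ≈ 0.07.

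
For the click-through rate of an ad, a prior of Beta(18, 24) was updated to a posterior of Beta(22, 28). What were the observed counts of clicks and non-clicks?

4 clicks and 4 non-clicks

Under Beta–binomial conjugacy the posterior parameters are (α+s, β+f).
So s = 22 − 18 = 4 and f = 28 − 24 = 4.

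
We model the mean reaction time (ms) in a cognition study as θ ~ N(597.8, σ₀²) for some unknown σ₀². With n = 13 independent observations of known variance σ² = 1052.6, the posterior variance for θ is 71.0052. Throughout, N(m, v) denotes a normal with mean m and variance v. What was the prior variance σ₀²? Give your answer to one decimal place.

σ₀² = 577.0

For the Normal–Normal model with known σ², precisions add: τ_n = τ₀ + n/σ².
So 1/σ₀² = 1/71.0052 − 13/1052.6 = 0.014083 − 0.012350 = 0.001733.
Hence σ₀² = 1/0.001733 ≈ 577.0.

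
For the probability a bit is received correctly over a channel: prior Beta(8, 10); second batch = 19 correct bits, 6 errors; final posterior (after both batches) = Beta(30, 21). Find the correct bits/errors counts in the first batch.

3 correct bits and 5 errors

Sequential conjugate updates are equivalent to a single update on the pooled data, so total successes = posterior α − prior α and total failures = posterior β − prior β.
Total across both batches: 30−8=22 correct bits, 21−10=11 errors.
Subtract the second batch: 22−19=3 correct bits and 11−6=5 errors.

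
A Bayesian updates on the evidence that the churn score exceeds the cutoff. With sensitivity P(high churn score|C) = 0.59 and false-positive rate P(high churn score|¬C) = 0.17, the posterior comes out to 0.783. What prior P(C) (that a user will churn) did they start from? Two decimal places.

Bayes' rule in odds form gives O(C|E) = O(C)·[P(E|C)/P(E|¬C)], hence O(C) = O(C|E)/LR.
Posterior odds = 0.783/(1−0.783) = 3.6083. LR = 0.59/0.17 = 3.4706.
Prior odds = 3.6083/3.4706 = 1.0397, so P(C) = 1.0397/(1+1.0397) ≈ 0.51.

P(C) = 0.51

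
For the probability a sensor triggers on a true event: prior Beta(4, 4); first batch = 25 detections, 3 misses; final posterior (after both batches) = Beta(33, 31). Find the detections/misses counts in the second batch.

4 detections and 24 misses

Sequential conjugate updates are equivalent to a single update on the pooled data, so total successes = posterior α − prior α and total failures = posterior β − prior β.
Total across both batches: 33−4=29 detections, 31−4=27 misses.
Subtract the first batch: 29−25=4 detections and 27−3=24 misses.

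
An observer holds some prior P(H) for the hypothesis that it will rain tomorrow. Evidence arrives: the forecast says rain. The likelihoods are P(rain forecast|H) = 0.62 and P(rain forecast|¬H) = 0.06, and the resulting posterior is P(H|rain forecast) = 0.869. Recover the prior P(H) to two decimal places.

In odds form, posterior odds = prior odds × likelihood ratio, so prior odds = posterior odds ÷ LR.
Posterior odds = 0.869/(1−0.869) = 6.6336. LR = 0.62/0.06 = 10.3333.
Prior odds = 6.6336/10.3333 = 0.6420, so P(H) = 0.6420/(1+0.6420) ≈ 0.39.

P(H) = 0.39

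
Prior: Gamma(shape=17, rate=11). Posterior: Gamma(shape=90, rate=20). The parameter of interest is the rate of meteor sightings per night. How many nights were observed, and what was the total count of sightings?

A Gamma(α, β) prior (rate parametrization) on a Poisson rate with n observations summing to S gives posterior Gamma(α+S, β+n).
Matching: Σxᵢ = 90 − 17 = 73 and n = 20 − 11 = 9.

n = 9 nights with total 73 sightings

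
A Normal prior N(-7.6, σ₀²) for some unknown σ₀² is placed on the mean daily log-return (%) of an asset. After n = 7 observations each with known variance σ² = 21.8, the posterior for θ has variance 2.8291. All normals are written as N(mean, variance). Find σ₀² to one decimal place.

For the Normal–Normal model with known σ², precisions add: τ_n = τ₀ + n/σ².
So 1/σ₀² = 1/2.8291 − 7/21.8 = 0.353469 − 0.321101 = 0.032368.
Hence σ₀² = 1/0.032368 ≈ 30.9.

σ₀² = 30.9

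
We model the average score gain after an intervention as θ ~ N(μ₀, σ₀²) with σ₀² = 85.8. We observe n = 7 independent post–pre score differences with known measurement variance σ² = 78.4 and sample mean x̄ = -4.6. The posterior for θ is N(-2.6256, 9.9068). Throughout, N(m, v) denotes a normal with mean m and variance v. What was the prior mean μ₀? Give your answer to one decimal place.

With known observation variance, the Normal–Normal posterior has precision τ_n = τ₀ + n/σ² and mean μ_n = (τ₀μ₀ + (n/σ²)x̄)/τ_n.
Here τ₀ = 1/85.8 = 0.011655 and τ_data = 7/78.4 = 0.089286, so τ_n = 0.100941.
Rearranging for μ₀: μ₀ = (μ_n·τ_n − τ_data·x̄)/τ₀ = (-2.6256·0.100941 − 0.089286·-4.6) / 0.011655 = 0.145685/0.011655 ≈ 12.5.

μ₀ = 12.5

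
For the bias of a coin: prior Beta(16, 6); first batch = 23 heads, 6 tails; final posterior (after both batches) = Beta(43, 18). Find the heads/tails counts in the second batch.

Sequential conjugate updates are equivalent to a single update on the pooled data, so total successes = posterior α − prior α and total failures = posterior β − prior β.
Total across both batches: 43−16=27 heads, 18−6=12 tails.
Subtract the first batch: 27−23=4 heads and 12−6=6 tails.

4 heads and 6 tails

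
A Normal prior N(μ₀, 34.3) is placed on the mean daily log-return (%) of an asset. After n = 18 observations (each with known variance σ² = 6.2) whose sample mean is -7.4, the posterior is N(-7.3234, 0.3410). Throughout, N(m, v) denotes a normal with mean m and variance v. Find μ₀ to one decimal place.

The posterior mean is a precision-weighted average: μ_n = (τ₀μ₀ + τ_data·x̄)/(τ₀+τ_data), with τ₀=1/σ₀² and τ_data=n/σ².
Here τ₀ = 1/34.3 = 0.029155 and τ_data = 18/6.2 = 2.903226, so τ_n = 2.932381.
Rearranging for μ₀: μ₀ = (μ_n·τ_n − τ_data·x̄)/τ₀ = (-7.3234·2.932381 − 2.903226·-7.4) / 0.029155 = 0.008873/0.029155 ≈ 0.3.

μ₀ = 0.3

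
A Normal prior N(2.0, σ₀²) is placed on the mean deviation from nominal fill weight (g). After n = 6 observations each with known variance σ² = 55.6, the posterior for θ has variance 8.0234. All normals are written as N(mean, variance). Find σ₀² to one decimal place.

σ₀² = 59.8

For the Normal–Normal model with known σ², precisions add: τ_n = τ₀ + n/σ².
So 1/σ₀² = 1/8.0234 − 6/55.6 = 0.124635 − 0.107914 = 0.016721.
Hence σ₀² = 1/0.016721 ≈ 59.8.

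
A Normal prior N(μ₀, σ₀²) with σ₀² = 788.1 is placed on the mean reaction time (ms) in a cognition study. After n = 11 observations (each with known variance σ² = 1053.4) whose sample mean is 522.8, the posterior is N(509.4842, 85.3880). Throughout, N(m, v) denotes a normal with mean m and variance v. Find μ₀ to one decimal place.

μ₀ = 399.9

With known observation variance, the Normal–Normal posterior has precision τ_n = τ₀ + n/σ² and mean μ_n = (τ₀μ₀ + (n/σ²)x̄)/τ_n.
Here τ₀ = 1/788.1 = 0.001269 and τ_data = 11/1053.4 = 0.010442, so τ_n = 0.011711.
Rearranging for μ₀: μ₀ = (μ_n·τ_n − τ_data·x̄)/τ₀ = (509.4842·0.011711 − 0.010442·522.8) / 0.001269 = 0.507492/0.001269 ≈ 399.9.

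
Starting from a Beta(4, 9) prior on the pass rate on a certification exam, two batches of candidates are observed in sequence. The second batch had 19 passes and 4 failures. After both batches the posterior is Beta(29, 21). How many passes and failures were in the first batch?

6 passes and 8 failures

Sequential conjugate updates are equivalent to a single update on the pooled data, so total successes = posterior α − prior α and total failures = posterior β − prior β.
Total across both batches: 29−4=25 passes, 21−9=12 failures.
Subtract the second batch: 25−19=6 passes and 12−4=8 failures.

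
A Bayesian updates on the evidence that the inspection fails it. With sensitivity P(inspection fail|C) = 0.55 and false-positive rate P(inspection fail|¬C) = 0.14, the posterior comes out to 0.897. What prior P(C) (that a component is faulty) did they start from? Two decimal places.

P(C) = 0.69

Bayes' rule in odds form gives O(C|E) = O(C)·[P(E|C)/P(E|¬C)], hence O(C) = O(C|E)/LR.
Posterior odds = 0.897/(1−0.897) = 8.7087. LR = 0.55/0.14 = 3.9286.
Prior odds = 8.7087/3.9286 = 2.2167, so P(C) = 2.2167/(1+2.2167) ≈ 0.69.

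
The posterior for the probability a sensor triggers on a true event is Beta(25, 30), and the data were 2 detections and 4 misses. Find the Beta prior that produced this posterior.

Beta(23, 26)

Under Beta–binomial conjugacy the posterior parameters are (α+s, β+f).
So α = 25 − 2 = 23 and β = 30 − 4 = 26.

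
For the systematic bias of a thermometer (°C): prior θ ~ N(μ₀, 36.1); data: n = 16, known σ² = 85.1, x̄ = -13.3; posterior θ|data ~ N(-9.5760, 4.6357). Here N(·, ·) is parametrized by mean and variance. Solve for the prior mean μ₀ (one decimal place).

μ₀ = 15.7

The posterior mean is a precision-weighted average: μ_n = (τ₀μ₀ + τ_data·x̄)/(τ₀+τ_data), with τ₀=1/σ₀² and τ_data=n/σ².
Here τ₀ = 1/36.1 = 0.027701 and τ_data = 16/85.1 = 0.188014, so τ_n = 0.215715.
Rearranging for μ₀: μ₀ = (μ_n·τ_n − τ_data·x̄)/τ₀ = (-9.5760·0.215715 − 0.188014·-13.3) / 0.027701 = 0.434899/0.027701 ≈ 15.7.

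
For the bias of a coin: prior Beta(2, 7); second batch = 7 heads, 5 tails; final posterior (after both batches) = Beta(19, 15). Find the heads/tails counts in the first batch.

10 heads and 3 tails

Sequential conjugate updates are equivalent to a single update on the pooled data, so total successes = posterior α − prior α and total failures = posterior β − prior β.
Total across both batches: 19−2=17 heads, 15−7=8 tails.
Subtract the second batch: 17−7=10 heads and 8−5=3 tails.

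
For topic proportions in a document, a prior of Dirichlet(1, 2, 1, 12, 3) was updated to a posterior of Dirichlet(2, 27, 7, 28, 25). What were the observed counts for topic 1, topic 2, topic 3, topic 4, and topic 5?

counts (1, 25, 6, 16, 22)

For a Dirichlet(α) prior with multinomial counts c, the posterior is Dirichlet(α + c) componentwise.
Counts are posterior − prior componentwise: 2−1=1, 27−2=25, 7−1=6, 28−12=16, 25−3=22.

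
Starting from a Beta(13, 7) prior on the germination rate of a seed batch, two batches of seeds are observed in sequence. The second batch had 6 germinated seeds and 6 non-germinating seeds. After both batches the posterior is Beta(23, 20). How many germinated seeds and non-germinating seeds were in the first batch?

4 germinated seeds and 7 non-germinating seeds

Sequential conjugate updates are equivalent to a single update on the pooled data, so total successes = posterior α − prior α and total failures = posterior β − prior β.
Total across both batches: 23−13=10 germinated seeds, 20−7=13 non-germinating seeds.
Subtract the second batch: 10−6=4 germinated seeds and 13−6=7 non-germinating seeds.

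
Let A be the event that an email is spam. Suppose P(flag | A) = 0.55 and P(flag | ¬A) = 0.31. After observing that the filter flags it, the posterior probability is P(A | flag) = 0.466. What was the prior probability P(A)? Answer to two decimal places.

In odds form, posterior odds = prior odds × likelihood ratio, so prior odds = posterior odds ÷ LR.
Posterior odds = 0.466/(1−0.466) = 0.8727. LR = 0.55/0.31 = 1.7742.
Prior odds = 0.8727/1.7742 = 0.4919, so P(A) = 0.4919/(1+0.4919) ≈ 0.33.

P(A) = 0.33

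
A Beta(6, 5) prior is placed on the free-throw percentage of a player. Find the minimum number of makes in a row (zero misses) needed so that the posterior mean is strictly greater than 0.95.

k = 90

After k makes and 0 misses the posterior is Beta(6+k, 5), with mean (6+k)/(6+5+k).
Set (6+k)/(11+k) > 0.95 and solve: k > (0.95·11 − 6)/(1 − 0.95) = 89.000.
The smallest integer exceeding 89.000 is 90.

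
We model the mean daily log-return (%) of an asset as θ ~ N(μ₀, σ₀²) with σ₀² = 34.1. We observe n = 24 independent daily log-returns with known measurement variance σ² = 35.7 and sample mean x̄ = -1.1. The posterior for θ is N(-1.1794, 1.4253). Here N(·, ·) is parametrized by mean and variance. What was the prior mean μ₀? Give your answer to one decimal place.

With known observation variance, the Normal–Normal posterior has precision τ_n = τ₀ + n/σ² and mean μ_n = (τ₀μ₀ + (n/σ²)x̄)/τ_n.
Here τ₀ = 1/34.1 = 0.029326 and τ_data = 24/35.7 = 0.672269, so τ_n = 0.701595.
Rearranging for μ₀: μ₀ = (μ_n·τ_n − τ_data·x̄)/τ₀ = (-1.1794·0.701595 − 0.672269·-1.1) / 0.029326 = -0.087965/0.029326 ≈ -3.0.

μ₀ = -3.0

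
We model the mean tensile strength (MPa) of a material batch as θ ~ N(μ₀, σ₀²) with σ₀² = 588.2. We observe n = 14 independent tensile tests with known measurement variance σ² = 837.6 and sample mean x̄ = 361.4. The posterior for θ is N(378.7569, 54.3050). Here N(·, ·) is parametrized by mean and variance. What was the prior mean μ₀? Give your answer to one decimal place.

μ₀ = 549.4

With known observation variance, the Normal–Normal posterior has precision τ_n = τ₀ + n/σ² and mean μ_n = (τ₀μ₀ + (n/σ²)x̄)/τ_n.
Here τ₀ = 1/588.2 = 0.001700 and τ_data = 14/837.6 = 0.016714, so τ_n = 0.018414.
Rearranging for μ₀: μ₀ = (μ_n·τ_n − τ_data·x̄)/τ₀ = (378.7569·0.018414 − 0.016714·361.4) / 0.001700 = 0.933990/0.001700 ≈ 549.4.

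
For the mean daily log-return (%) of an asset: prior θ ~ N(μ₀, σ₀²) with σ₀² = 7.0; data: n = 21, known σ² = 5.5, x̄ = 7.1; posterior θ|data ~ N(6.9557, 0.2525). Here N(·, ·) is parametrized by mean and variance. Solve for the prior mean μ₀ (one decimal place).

μ₀ = 3.1

The posterior mean is a precision-weighted average: μ_n = (τ₀μ₀ + τ_data·x̄)/(τ₀+τ_data), with τ₀=1/σ₀² and τ_data=n/σ².
Here τ₀ = 1/7.0 = 0.142857 and τ_data = 21/5.5 = 3.818182, so τ_n = 3.961039.
Rearranging for μ₀: μ₀ = (μ_n·τ_n − τ_data·x̄)/τ₀ = (6.9557·3.961039 − 3.818182·7.1) / 0.142857 = 0.442707/0.142857 ≈ 3.1.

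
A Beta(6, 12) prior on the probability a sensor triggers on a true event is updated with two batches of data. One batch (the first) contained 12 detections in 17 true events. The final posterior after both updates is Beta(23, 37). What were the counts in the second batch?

Because Beta–binomial updating is additive in the counts, the combined data contributed (α_post−α_prior, β_post−β_prior) successes and failures.
Total across both batches: 23−6=17 detections, 37−12=25 misses.
Subtract the first batch: 17−12=5 detections and 25−5=20 misses.

5 detections and 20 misses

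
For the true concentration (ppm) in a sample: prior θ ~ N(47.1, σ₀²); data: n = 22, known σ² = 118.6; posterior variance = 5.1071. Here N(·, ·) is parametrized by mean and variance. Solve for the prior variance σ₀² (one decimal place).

σ₀² = 97.0

For the Normal–Normal model with known σ², precisions add: τ_n = τ₀ + n/σ².
So 1/σ₀² = 1/5.1071 − 22/118.6 = 0.195806 − 0.185497 = 0.010309.
Hence σ₀² = 1/0.010309 ≈ 97.0.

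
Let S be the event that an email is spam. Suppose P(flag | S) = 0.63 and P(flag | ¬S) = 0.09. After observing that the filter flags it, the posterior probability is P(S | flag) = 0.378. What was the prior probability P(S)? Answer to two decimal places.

Bayes' rule in odds form gives O(S|E) = O(S)·[P(E|S)/P(E|¬S)], hence O(S) = O(S|E)/LR.
Posterior odds = 0.378/(1−0.378) = 0.6077. LR = 0.63/0.09 = 7.0000.
Prior odds = 0.6077/7.0000 = 0.0868, so P(S) = 0.0868/(1+0.0868) ≈ 0.08.

P(S) = 0.08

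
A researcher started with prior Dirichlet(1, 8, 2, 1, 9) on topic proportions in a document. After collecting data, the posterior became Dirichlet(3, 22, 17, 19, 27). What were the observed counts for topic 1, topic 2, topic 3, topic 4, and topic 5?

For a Dirichlet(α) prior with multinomial counts c, the posterior is Dirichlet(α + c) componentwise.
Counts are posterior − prior componentwise: 3−1=2, 22−8=14, 17−2=15, 19−1=18, 27−9=18.

counts (2, 14, 15, 18, 18)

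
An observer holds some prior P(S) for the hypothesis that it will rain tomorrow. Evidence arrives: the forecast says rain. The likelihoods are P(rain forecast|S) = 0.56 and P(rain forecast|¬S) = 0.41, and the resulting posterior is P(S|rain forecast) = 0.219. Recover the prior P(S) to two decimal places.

P(S) = 0.17

In odds form, posterior odds = prior odds × likelihood ratio, so prior odds = posterior odds ÷ LR.
Posterior odds = 0.219/(1−0.219) = 0.2804. LR = 0.56/0.41 = 1.3659.
Prior odds = 0.2804/1.3659 = 0.2053, so P(S) = 0.2053/(1+0.2053) ≈ 0.17.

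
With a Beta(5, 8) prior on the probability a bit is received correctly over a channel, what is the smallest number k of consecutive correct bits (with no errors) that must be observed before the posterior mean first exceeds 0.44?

After k correct bits and 0 errors the posterior is Beta(5+k, 8), with mean (5+k)/(5+8+k).
Set (5+k)/(13+k) > 0.44 and solve: k > (0.44·13 − 5)/(1 − 0.44) = 1.286.
The smallest integer exceeding 1.286 is 2, and checking k=2: (7)/(15) = 0.4667 > 0.44.

k = 2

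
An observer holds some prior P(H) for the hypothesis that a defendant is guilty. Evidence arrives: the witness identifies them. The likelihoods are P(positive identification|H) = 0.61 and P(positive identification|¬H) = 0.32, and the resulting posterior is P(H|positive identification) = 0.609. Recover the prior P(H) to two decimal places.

In odds form, posterior odds = prior odds × likelihood ratio, so prior odds = posterior odds ÷ LR.
Posterior odds = 0.609/(1−0.609) = 1.5575. LR = 0.61/0.32 = 1.9062.
Prior odds = 1.5575/1.9062 = 0.8171, so P(H) = 0.8171/(1+0.8171) ≈ 0.45.

P(H) = 0.45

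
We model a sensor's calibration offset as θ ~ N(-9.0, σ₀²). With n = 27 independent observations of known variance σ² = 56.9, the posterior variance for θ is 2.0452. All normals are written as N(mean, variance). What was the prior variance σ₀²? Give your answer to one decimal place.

For the Normal–Normal model with known σ², precisions add: τ_n = τ₀ + n/σ².
So 1/σ₀² = 1/2.0452 − 27/56.9 = 0.488950 − 0.474517 = 0.014433.
Hence σ₀² = 1/0.014433 ≈ 69.3.

σ₀² = 69.3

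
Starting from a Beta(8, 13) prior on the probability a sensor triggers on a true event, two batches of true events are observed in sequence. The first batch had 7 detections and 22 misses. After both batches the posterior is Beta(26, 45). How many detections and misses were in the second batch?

Sequential conjugate updates are equivalent to a single update on the pooled data, so total successes = posterior α − prior α and total failures = posterior β − prior β.
Total across both batches: 26−8=18 detections, 45−13=32 misses.
Subtract the first batch: 18−7=11 detections and 32−22=10 misses.

11 detections and 10 misses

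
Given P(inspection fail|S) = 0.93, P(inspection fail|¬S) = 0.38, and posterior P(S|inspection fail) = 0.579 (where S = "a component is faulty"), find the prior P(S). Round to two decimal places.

P(S) = 0.36

Bayes' rule in odds form gives O(S|E) = O(S)·[P(E|S)/P(E|¬S)], hence O(S) = O(S|E)/LR.
Posterior odds = 0.579/(1−0.579) = 1.3753. LR = 0.93/0.38 = 2.4474.
Prior odds = 1.3753/2.4474 = 0.5619, so P(S) = 0.5619/(1+0.5619) ≈ 0.36.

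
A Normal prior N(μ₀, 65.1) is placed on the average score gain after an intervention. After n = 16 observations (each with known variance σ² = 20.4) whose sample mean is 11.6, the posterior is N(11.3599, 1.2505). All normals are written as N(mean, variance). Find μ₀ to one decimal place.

With known observation variance, the Normal–Normal posterior has precision τ_n = τ₀ + n/σ² and mean μ_n = (τ₀μ₀ + (n/σ²)x̄)/τ_n.
Here τ₀ = 1/65.1 = 0.015361 and τ_data = 16/20.4 = 0.784314, so τ_n = 0.799675.
Rearranging for μ₀: μ₀ = (μ_n·τ_n − τ_data·x̄)/τ₀ = (11.3599·0.799675 − 0.784314·11.6) / 0.015361 = -0.013814/0.015361 ≈ -0.9.

μ₀ = -0.9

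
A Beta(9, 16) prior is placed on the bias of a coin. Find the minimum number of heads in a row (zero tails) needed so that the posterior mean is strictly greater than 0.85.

k = 82

After k heads and 0 tails the posterior is Beta(9+k, 16), with mean (9+k)/(9+16+k).
Set (9+k)/(25+k) > 0.85 and solve: k > (0.85·25 − 9)/(1 − 0.85) = 81.667.
The smallest integer exceeding 81.667 is 82, and checking k=82: (91)/(107) = 0.8505 > 0.85.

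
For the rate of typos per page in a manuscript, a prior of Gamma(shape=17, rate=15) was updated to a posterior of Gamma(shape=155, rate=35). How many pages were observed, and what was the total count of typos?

A Gamma(α, β) prior (rate parametrization) on a Poisson rate with n observations summing to S gives posterior Gamma(α+S, β+n).
Matching: Σxᵢ = 155 − 17 = 138 and n = 35 − 15 = 20.

n = 20 pages with total 138 typos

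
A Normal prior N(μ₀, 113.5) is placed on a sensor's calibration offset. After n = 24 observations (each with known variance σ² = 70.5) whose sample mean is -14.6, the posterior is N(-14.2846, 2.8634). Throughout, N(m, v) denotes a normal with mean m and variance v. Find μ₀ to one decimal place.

The posterior mean is a precision-weighted average: μ_n = (τ₀μ₀ + τ_data·x̄)/(τ₀+τ_data), with τ₀=1/σ₀² and τ_data=n/σ².
Here τ₀ = 1/113.5 = 0.008811 and τ_data = 24/70.5 = 0.340426, so τ_n = 0.349237.
Rearranging for μ₀: μ₀ = (μ_n·τ_n − τ_data·x̄)/τ₀ = (-14.2846·0.349237 − 0.340426·-14.6) / 0.008811 = -0.018491/0.008811 ≈ -2.1.

μ₀ = -2.1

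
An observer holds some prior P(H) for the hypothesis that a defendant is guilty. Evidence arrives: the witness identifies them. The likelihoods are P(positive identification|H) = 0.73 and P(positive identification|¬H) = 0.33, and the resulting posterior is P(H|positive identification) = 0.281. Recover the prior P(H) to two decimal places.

Bayes' rule in odds form gives O(H|E) = O(H)·[P(E|H)/P(E|¬H)], hence O(H) = O(H|E)/LR.
Posterior odds = 0.281/(1−0.281) = 0.3908. LR = 0.73/0.33 = 2.2121.
Prior odds = 0.3908/2.2121 = 0.1767, so P(H) = 0.1767/(1+0.1767) ≈ 0.15.

P(H) = 0.15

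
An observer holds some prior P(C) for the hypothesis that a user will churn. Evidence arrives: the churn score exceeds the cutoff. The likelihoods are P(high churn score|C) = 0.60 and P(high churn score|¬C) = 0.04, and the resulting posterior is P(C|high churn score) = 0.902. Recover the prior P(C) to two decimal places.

In odds form, posterior odds = prior odds × likelihood ratio, so prior odds = posterior odds ÷ LR.
Posterior odds = 0.902/(1−0.902) = 9.2041. LR = 0.60/0.04 = 15.0000.
Prior odds = 9.2041/15.0000 = 0.6136, so P(C) = 0.6136/(1+0.6136) ≈ 0.38.

P(C) = 0.38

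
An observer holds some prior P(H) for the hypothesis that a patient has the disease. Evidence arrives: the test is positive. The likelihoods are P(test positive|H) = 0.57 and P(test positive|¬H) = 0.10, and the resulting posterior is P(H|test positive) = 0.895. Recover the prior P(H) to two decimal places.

Bayes' rule in odds form gives O(H|E) = O(H)·[P(E|H)/P(E|¬H)], hence O(H) = O(H|E)/LR.
Posterior odds = 0.895/(1−0.895) = 8.5238. LR = 0.57/0.10 = 5.7000.
Prior odds = 8.5238/5.7000 = 1.4954, so P(H) = 1.4954/(1+1.4954) ≈ 0.60.

P(H) = 0.60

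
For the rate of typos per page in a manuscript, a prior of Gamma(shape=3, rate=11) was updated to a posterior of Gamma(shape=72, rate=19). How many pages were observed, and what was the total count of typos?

n = 8 pages with total 69 typos

Gamma–Poisson conjugacy: posterior shape = α + Σxᵢ, posterior rate = β + n.
Matching: Σxᵢ = 72 − 3 = 69 and n = 19 − 11 = 8.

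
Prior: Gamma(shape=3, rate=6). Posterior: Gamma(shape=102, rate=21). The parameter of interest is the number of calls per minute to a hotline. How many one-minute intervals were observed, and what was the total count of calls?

n = 15 one-minute intervals with total 99 calls

A Gamma(α, β) prior (rate parametrization) on a Poisson rate with n observations summing to S gives posterior Gamma(α+S, β+n).
Matching: Σxᵢ = 102 − 3 = 99 and n = 21 − 6 = 15.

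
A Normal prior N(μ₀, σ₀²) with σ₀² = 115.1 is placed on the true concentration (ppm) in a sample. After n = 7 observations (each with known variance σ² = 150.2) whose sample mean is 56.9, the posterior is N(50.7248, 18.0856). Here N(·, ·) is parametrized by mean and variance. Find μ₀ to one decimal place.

μ₀ = 17.6

With known observation variance, the Normal–Normal posterior has precision τ_n = τ₀ + n/σ² and mean μ_n = (τ₀μ₀ + (n/σ²)x̄)/τ_n.
Here τ₀ = 1/115.1 = 0.008688 and τ_data = 7/150.2 = 0.046605, so τ_n = 0.055293.
Rearranging for μ₀: μ₀ = (μ_n·τ_n − τ_data·x̄)/τ₀ = (50.7248·0.055293 − 0.046605·56.9) / 0.008688 = 0.152902/0.008688 ≈ 17.6.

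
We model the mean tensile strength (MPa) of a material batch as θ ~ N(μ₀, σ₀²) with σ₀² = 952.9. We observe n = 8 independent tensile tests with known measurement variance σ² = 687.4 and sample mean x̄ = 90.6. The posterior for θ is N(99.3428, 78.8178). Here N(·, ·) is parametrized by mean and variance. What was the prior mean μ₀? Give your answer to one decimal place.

μ₀ = 196.3

With known observation variance, the Normal–Normal posterior has precision τ_n = τ₀ + n/σ² and mean μ_n = (τ₀μ₀ + (n/σ²)x̄)/τ_n.
Here τ₀ = 1/952.9 = 0.001049 and τ_data = 8/687.4 = 0.011638, so τ_n = 0.012687.
Rearranging for μ₀: μ₀ = (μ_n·τ_n − τ_data·x̄)/τ₀ = (99.3428·0.012687 − 0.011638·90.6) / 0.001049 = 0.205959/0.001049 ≈ 196.3.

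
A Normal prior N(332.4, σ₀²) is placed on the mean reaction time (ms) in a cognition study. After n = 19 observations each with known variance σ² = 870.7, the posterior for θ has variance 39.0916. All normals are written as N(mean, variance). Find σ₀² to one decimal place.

For the Normal–Normal model with known σ², precisions add: τ_n = τ₀ + n/σ².
So 1/σ₀² = 1/39.0916 − 19/870.7 = 0.025581 − 0.021822 = 0.003759.
Hence σ₀² = 1/0.003759 ≈ 266.0.

σ₀² = 266.0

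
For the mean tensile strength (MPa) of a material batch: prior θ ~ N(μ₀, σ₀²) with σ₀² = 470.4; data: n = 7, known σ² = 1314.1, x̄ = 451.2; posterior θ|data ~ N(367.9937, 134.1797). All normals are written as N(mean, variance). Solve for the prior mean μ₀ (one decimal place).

μ₀ = 159.5

The posterior mean is a precision-weighted average: μ_n = (τ₀μ₀ + τ_data·x̄)/(τ₀+τ_data), with τ₀=1/σ₀² and τ_data=n/σ².
Here τ₀ = 1/470.4 = 0.002126 and τ_data = 7/1314.1 = 0.005327, so τ_n = 0.007453.
Rearranging for μ₀: μ₀ = (μ_n·τ_n − τ_data·x̄)/τ₀ = (367.9937·0.007453 − 0.005327·451.2) / 0.002126 = 0.339115/0.002126 ≈ 159.5.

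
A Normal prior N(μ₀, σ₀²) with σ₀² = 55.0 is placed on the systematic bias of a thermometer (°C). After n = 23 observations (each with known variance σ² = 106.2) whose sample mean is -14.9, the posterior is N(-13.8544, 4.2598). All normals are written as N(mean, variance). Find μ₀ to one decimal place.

The posterior mean is a precision-weighted average: μ_n = (τ₀μ₀ + τ_data·x̄)/(τ₀+τ_data), with τ₀=1/σ₀² and τ_data=n/σ².
Here τ₀ = 1/55.0 = 0.018182 and τ_data = 23/106.2 = 0.216573, so τ_n = 0.234755.
Rearranging for μ₀: μ₀ = (μ_n·τ_n − τ_data·x̄)/τ₀ = (-13.8544·0.234755 − 0.216573·-14.9) / 0.018182 = -0.025452/0.018182 ≈ -1.4.

μ₀ = -1.4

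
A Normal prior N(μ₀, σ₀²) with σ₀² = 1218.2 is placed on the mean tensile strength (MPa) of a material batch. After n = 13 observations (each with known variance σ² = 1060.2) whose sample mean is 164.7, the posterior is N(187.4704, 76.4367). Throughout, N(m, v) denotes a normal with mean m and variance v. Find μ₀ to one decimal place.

The posterior mean is a precision-weighted average: μ_n = (τ₀μ₀ + τ_data·x̄)/(τ₀+τ_data), with τ₀=1/σ₀² and τ_data=n/σ².
Here τ₀ = 1/1218.2 = 0.000821 and τ_data = 13/1060.2 = 0.012262, so τ_n = 0.013083.
Rearranging for μ₀: μ₀ = (μ_n·τ_n − τ_data·x̄)/τ₀ = (187.4704·0.013083 − 0.012262·164.7) / 0.000821 = 0.433124/0.000821 ≈ 527.6.

μ₀ = 527.6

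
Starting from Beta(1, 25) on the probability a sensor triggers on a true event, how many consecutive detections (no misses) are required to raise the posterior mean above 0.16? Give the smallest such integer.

After k detections and 0 misses the posterior is Beta(1+k, 25), with mean (1+k)/(1+25+k).
Set (1+k)/(26+k) > 0.16 and solve: k > (0.16·26 − 1)/(1 − 0.16) = 3.762.
The smallest integer exceeding 3.762 is 4, and checking k=4: (5)/(30) = 0.1667 > 0.16.

k = 4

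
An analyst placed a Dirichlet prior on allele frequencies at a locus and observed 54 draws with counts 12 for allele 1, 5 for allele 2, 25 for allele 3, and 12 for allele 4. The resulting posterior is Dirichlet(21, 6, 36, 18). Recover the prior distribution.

Dirichlet(9, 1, 11, 6)

For a Dirichlet(α) prior with multinomial counts c, the posterior is Dirichlet(α + c) componentwise.
Subtract each count from the matching posterior parameter: 21−12=9, 6−5=1, 36−25=11, 18−12=6.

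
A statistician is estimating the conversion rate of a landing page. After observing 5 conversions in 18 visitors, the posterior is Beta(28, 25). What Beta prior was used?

Beta(23, 12)

Under Beta–binomial conjugacy the posterior parameters are (a+s, b+f).
Subtract the data counts: 28−5=23, 25−13=12.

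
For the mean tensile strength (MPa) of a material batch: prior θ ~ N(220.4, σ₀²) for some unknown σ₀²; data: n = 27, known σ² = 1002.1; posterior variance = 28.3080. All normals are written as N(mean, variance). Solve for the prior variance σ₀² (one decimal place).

σ₀² = 119.3

For the Normal–Normal model with known σ², precisions add: τ_n = τ₀ + n/σ².
So 1/σ₀² = 1/28.3080 − 27/1002.1 = 0.035326 − 0.026943 = 0.008383.
Hence σ₀² = 1/0.008383 ≈ 119.3.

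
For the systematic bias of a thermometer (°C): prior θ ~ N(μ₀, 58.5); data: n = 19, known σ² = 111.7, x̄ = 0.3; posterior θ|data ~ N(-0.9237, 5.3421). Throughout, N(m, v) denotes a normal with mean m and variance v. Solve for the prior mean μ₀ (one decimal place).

μ₀ = -13.1

The posterior mean is a precision-weighted average: μ_n = (τ₀μ₀ + τ_data·x̄)/(τ₀+τ_data), with τ₀=1/σ₀² and τ_data=n/σ².
Here τ₀ = 1/58.5 = 0.017094 and τ_data = 19/111.7 = 0.170098, so τ_n = 0.187192.
Rearranging for μ₀: μ₀ = (μ_n·τ_n − τ_data·x̄)/τ₀ = (-0.9237·0.187192 − 0.170098·0.3) / 0.017094 = -0.223939/0.017094 ≈ -13.1.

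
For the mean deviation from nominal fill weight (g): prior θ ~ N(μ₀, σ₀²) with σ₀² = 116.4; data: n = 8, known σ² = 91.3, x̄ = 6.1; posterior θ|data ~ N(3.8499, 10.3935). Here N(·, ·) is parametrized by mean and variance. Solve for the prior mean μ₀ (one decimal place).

With known observation variance, the Normal–Normal posterior has precision τ_n = τ₀ + n/σ² and mean μ_n = (τ₀μ₀ + (n/σ²)x̄)/τ_n.
Here τ₀ = 1/116.4 = 0.008591 and τ_data = 8/91.3 = 0.087623, so τ_n = 0.096214.
Rearranging for μ₀: μ₀ = (μ_n·τ_n − τ_data·x̄)/τ₀ = (3.8499·0.096214 − 0.087623·6.1) / 0.008591 = -0.164086/0.008591 ≈ -19.1.

μ₀ = -19.1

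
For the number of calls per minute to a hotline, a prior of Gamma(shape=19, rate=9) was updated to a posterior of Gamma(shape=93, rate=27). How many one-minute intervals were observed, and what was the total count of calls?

n = 18 one-minute intervals with total 74 calls

Gamma–Poisson conjugacy: posterior shape = α + Σxᵢ, posterior rate = β + n.
Matching: Σxᵢ = 93 − 19 = 74 and n = 27 − 9 = 18.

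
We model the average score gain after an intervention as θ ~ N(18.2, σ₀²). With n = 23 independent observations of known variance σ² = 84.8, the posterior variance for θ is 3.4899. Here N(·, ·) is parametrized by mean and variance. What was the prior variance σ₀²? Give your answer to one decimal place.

Posterior precision equals prior precision plus data precision: 1/σ_n² = 1/σ₀² + n/σ².
So 1/σ₀² = 1/3.4899 − 23/84.8 = 0.286541 − 0.271226 = 0.015315.
Hence σ₀² = 1/0.015315 ≈ 65.3.

σ₀² = 65.3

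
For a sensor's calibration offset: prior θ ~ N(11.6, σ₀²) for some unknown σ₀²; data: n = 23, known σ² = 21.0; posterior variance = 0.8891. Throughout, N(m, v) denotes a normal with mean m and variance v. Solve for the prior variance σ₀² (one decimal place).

Posterior precision equals prior precision plus data precision: 1/σ_n² = 1/σ₀² + n/σ².
So 1/σ₀² = 1/0.8891 − 23/21.0 = 1.124733 − 1.095238 = 0.029495.
Hence σ₀² = 1/0.029495 ≈ 33.9.

σ₀² = 33.9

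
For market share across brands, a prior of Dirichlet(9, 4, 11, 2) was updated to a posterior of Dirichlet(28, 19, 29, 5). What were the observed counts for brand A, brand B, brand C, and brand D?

counts (19, 15, 18, 3)

For a Dirichlet(α) prior with multinomial counts c, the posterior is Dirichlet(α + c) componentwise.
Counts are posterior − prior componentwise: 28−9=19, 19−4=15, 29−11=18, 5−2=3.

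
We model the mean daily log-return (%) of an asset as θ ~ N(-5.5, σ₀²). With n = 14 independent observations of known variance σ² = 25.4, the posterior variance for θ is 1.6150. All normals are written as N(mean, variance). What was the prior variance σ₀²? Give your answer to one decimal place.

σ₀² = 14.7

For the Normal–Normal model with known σ², precisions add: τ_n = τ₀ + n/σ².
So 1/σ₀² = 1/1.6150 − 14/25.4 = 0.619195 − 0.551181 = 0.068014.
Hence σ₀² = 1/0.068014 ≈ 14.7.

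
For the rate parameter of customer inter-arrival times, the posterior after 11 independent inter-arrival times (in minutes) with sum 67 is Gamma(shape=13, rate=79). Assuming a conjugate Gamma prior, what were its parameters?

Gamma(shape=2, rate=12)

For an exponential likelihood with a Gamma(α, β) prior on the rate, n observations with total T give posterior Gamma(α+n, β+T).
So α = 13 − 11 = 2 and β = 79 − 67 = 12.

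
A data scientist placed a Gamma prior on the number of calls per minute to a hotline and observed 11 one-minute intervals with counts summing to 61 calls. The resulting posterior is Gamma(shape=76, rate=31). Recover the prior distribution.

Gamma(shape=15, rate=20)

A Gamma(α, β) prior (rate parametrization) on a Poisson rate with n observations summing to S gives posterior Gamma(α+S, β+n).
So α = 76 − 61 = 15 and β = 31 − 11 = 20.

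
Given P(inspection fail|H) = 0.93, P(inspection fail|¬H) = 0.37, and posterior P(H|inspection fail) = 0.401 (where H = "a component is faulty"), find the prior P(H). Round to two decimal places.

In odds form, posterior odds = prior odds × likelihood ratio, so prior odds = posterior odds ÷ LR.
Posterior odds = 0.401/(1−0.401) = 0.6694. LR = 0.93/0.37 = 2.5135.
Prior odds = 0.6694/2.5135 = 0.2663, so P(H) = 0.2663/(1+0.2663) ≈ 0.21.

P(H) = 0.21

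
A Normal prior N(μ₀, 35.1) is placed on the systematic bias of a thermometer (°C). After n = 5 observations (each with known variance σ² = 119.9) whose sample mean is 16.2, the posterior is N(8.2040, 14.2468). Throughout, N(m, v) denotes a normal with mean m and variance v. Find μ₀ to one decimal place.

μ₀ = -3.5

With known observation variance, the Normal–Normal posterior has precision τ_n = τ₀ + n/σ² and mean μ_n = (τ₀μ₀ + (n/σ²)x̄)/τ_n.
Here τ₀ = 1/35.1 = 0.028490 and τ_data = 5/119.9 = 0.041701, so τ_n = 0.070191.
Rearranging for μ₀: μ₀ = (μ_n·τ_n − τ_data·x̄)/τ₀ = (8.2040·0.070191 − 0.041701·16.2) / 0.028490 = -0.099709/0.028490 ≈ -3.5.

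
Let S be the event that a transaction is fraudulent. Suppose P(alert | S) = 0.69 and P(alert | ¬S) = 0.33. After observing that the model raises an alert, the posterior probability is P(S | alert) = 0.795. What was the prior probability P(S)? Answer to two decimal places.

Bayes' rule in odds form gives O(S|E) = O(S)·[P(E|S)/P(E|¬S)], hence O(S) = O(S|E)/LR.
Posterior odds = 0.795/(1−0.795) = 3.8780. LR = 0.69/0.33 = 2.0909.
Prior odds = 3.8780/2.0909 = 1.8547, so P(S) = 1.8547/(1+1.8547) ≈ 0.65.

P(S) = 0.65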